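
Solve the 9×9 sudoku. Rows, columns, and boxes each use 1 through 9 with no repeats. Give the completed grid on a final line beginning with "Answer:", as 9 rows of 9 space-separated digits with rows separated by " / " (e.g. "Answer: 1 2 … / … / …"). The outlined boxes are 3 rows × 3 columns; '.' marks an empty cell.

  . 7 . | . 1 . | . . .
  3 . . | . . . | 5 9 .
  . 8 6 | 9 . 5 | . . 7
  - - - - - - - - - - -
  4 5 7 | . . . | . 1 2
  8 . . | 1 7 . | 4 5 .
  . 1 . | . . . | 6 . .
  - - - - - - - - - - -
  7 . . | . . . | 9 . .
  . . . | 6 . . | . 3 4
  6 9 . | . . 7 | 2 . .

Step 1. [r9c8∈{8}] r9c8's peers cover all but 8. So r9c8=8.
Step 2. [r8c2∈{2}] r8c2 has the single candidate 2. So r8c2=2.
Step 3. [r2c2∈{4}] r2c2 is down to just 4 ⇒ r2c2=4.
Step 4. [r7c2∈{3}] only 3 remains possible at r7c2, so r7c2=3.
Step 5. [r7c8∈{6}] r7c8 has the single candidate 6, so r7c8=6.
Step 6. [r2c4∈{2,7,8}] r2c4 is the only open cell in row 2 admitting 7. So r2c4=7.
Step 7. [r4c6∈{3,6,8,9}] the pair r4c4,r4c7 in row 4 locks {3,8} between them ⇒ r4c6≠8.
Step 8. [r5c6∈{2,3,6,9}] along row 4, every 9-candidate lies inside box 5, so r5c6≠9.
Step 9. [r4c5∈{3,6,8,9}] row 4 has a naked pair {3,8} at r4c4 and r4c7, so r4c5≠8.
Step 10. [r6c5∈{2,3,4,5,8,9}] 9 in row 4 is pinned to box 5. So r6c5≠9.
Step 11. [r4c6∈{3,6,9}] r4c4 and r4c7 in row 4 both hold exactly {3,8}; those values are spoken for. So r4c6≠3.
Step 12. [r4c5∈{3,6,9}] the pair r4c4,r4c7 in row 4 locks {3,8} between them. So r4c5≠3.
Step 13. [r6c6∈{2,3,4,8,9}] the pair r4c5,r4c6 in box 5 locks {6,9} between them, so r6c6≠9.
Step 14. [r5c6∈{2,3,6}] the pair r4c5,r4c6 in box 5 locks {6,9} between them. So r5c6≠6.
Step 15. [r1c3∈{2,5,9}] box 1 has a naked pair {1,2} at r2c3 and r3c1, so r1c3≠2.
Step 16. [r8c7∈{1,7}] in row 8, 7 fits only at r8c7. So r8c7=7.
Step 17. [r3c7∈{1,3}] 1 has one home in col 7: r3c7 ⇒ r3c7=1.
Step 18. [r3c5∈{2,3,4}] 3 has one home in row 3: r3c5 ⇒ r3c5=3.
Step 19. [r8c1∈{1,5}] across col 1, 1 lands solely at r8c1. So r8c1=1.
Step 20. [r7c6∈{1,2,4,8}] col 6 places 1 nowhere but r7c6, so r7c6=1.
Step 21. [r7c9∈{5}] r7c9 is down to just 5 ⇒ r7c9=5.
Step 22. [r9c4∈{3,4,5}] across row 9, 3 lands solely at r9c4. So r9c4=3.
Step 23. [r4c4∈{8}] r4c4 has the single candidate 8, so r4c4=8.
Step 24. [r3c1∈{2}] r3c1 is down to just 2, so r3c1=2.
Step 25. [r6c9∈{3,8,9}] across row 6, 8 lands solely at r6c9, so r6c9=8.
Step 26. [r2c9∈{6}] only 6 remains possible at r2c9, so r2c9=6.
Step 27. [r1c6∈{2,4,6,8}] in row 1, 6 fits only at r1c6 ⇒ r1c6=6.
Step 28. [r1c4∈{2,4}] in box 2, 4 fits only at r1c4. So r1c4=4.
Step 29. [r6c1∈{9}] r6c1 has the single candidate 9 ⇒ r6c1=9.
Step 30. [r6c6∈{2,3,4}] in col 6, 4 fits only at r6c6, so r6c6=4.
Step 31. [r5c6∈{2,3}] 3 has one home in col 6: r5c6, so r5c6=3.
Step 32. [r6c4∈{2,5}] r6c4 is the only open cell in col 4 admitting 5. So r6c4=5.
Step 33. [r6c5∈{2}] r6c5 is down to just 2, so r6c5=2.
Step 34. [r2c5∈{8}] only 8 remains possible at r2c5 ⇒ r2c5=8.
Step 35. [r8c6∈{8,9}] col 6 places 8 nowhere but r8c6. So r8c6=8.
Step 36. [r8c3∈{5}] r8c3's peers cover all but 5. So r8c3=5.
Step 37. [r7c5∈{4}] r7c5 is down to just 4, so r7c5=4.
Step 38. [r4c7∈{3}] r4c7's peers cover all but 3. So r4c7=3.
Step 39. [r4c6∈{9}] r4c6 is down to just 9, so r4c6=9.
Step 40. [r1c8∈{2}] nothing but 2 survives at r1c8, so r1c8=2.
Step 41. [r5c3∈{2}] nothing but 2 survives at r5c3 ⇒ r5c3=2.
Step 42. [r9c9∈{1}] r9c9 has the single candidate 1 ⇒ r9c9=1.
Step 43. [r1c3∈{9}] only 9 remains possible at r1c3, so r1c3=9.
Step 44. [r7c3∈{8}] nothing but 8 survives at r7c3, so r7c3=8.
Step 45. [r5c2∈{6}] r5c2's peers cover all but 6 ⇒ r5c2=6.
Step 46. [r4c5∈{6}] r4c5 has the single candidate 6 ⇒ r4c5=6.
Step 47. [r2c3∈{1}] r2c3 is down to just 1 ⇒ r2c3=1.
Step 48. [r7c4∈{2}] nothing but 2 survives at r7c4, so r7c4=2.
Step 49. [r1c1∈{5}] r1c1 is down to just 5. So r1c1=5.
Step 50. [r9c3∈{4}] only 4 remains possible at r9c3 ⇒ r9c3=4.
Step 51. [r1c9∈{3}] nothing but 3 survives at r1c9, so r1c9=3.
Step 52. [r8c5∈{9}] nothing but 9 survives at r8c5. So r8c5=9.
Step 53. [r5c9∈{9}] nothing but 9 survives at r5c9. So r5c9=9.
Step 54. [r3c8∈{4}] r3c8 is down to just 4, so r3c8=4.
Step 55. [r9c5∈{5}] r9c5 is down to just 5. So r9c5=5.
Step 56. [r2c6∈{2}] r2c6 has the single candidate 2 ⇒ r2c6=2.
Step 57. [r1c7∈{8}] r1c7 has the single candidate 8 ⇒ r1c7=8.
Step 58. [r6c8∈{7}] r6c8 is down to just 7 ⇒ r6c8=7.
Step 59. [r6c3∈{3}] r6c3's peers cover all but 3 ⇒ r6c3=3.

Answer: 5 7 9 4 1 6 8 2 3 / 3 4 1 7 8 2 5 9 6 / 2 8 6 9 3 5 1 4 7 / 4 5 7 8 6 9 3 1 2 / 8 6 2 1 7 3 4 5 9 / 9 1 3 5 2 4 6 7 8 / 7 3 8 2 4 1 9 6 5 / 1 2 5 6 9 8 7 3 4 / 6 9 4 3 5 7 2 8 1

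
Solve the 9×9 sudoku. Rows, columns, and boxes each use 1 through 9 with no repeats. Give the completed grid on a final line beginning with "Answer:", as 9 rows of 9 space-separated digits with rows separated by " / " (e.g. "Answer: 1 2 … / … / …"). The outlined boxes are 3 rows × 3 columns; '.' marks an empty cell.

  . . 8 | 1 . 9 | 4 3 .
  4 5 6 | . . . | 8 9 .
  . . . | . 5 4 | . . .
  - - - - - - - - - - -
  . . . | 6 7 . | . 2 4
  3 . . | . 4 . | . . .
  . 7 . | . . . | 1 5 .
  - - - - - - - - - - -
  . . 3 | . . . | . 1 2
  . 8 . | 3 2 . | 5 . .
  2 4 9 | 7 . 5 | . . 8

Step 1. [r9c8∈{6}] only 6 remains possible at r9c8. So r9c8=6.
Step 2. [r3c8∈{7}] nothing but 7 survives at r3c8, so r3c8=7.
Step 3. [r7c2∈{6}] nothing but 6 survives at r7c2, so r7c2=6.
Step 4. [r6c9∈{3,6,9}] r6c9 is the only open cell in col 9 admitting 3, so r6c9=3.
Step 5. [r7c6∈{8}] r7c6's peers cover all but 8 ⇒ r7c6=8.
Step 6. [r4c7∈{9}] only 9 remains possible at r4c7 ⇒ r4c7=9.
Step 7. [r4c2∈{1}] r4c2's peers cover all but 1, so r4c2=1.
Step 8. [r6c6∈{2}] only 2 remains possible at r6c6, so r6c6=2.
Step 9. [r3c7∈{2,6}] col 7 places 2 nowhere but r3c7 ⇒ r3c7=2.
Step 10. [r6c5∈{8,9}] 8 has one home in col 5: r6c5. So r6c5=8.
Step 11. [r8c3∈{1,7}] r8c3 is the only open cell in col 3 admitting 7. So r8c3=7.
Step 12. [r6c4∈{9}] r6c4 is down to just 9, so r6c4=9.
Step 13. [r3c9∈{1,6}] in row 3, 6 fits only at r3c9 ⇒ r3c9=6.
Step 14. [r5c3∈{2,5}] 2 has one home in col 3: r5c3. So r5c3=2.
Step 15. [r3c1∈{1,9}] across col 1, 9 lands solely at r3c1. So r3c1=9.
Step 16. [r5c7∈{6,7}] r5c7 is the only open cell in row 5 admitting 6. So r5c7=6.
Step 17. [r4c1∈{5,8}] 8 has one home in row 4: r4c1 ⇒ r4c1=8.
Step 18. [r2c5∈{3}] only 3 remains possible at r2c5. So r2c5=3.
Step 19. [r9c5∈{1}] nothing but 1 survives at r9c5, so r9c5=1.
Step 20. [r2c6∈{7}] nothing but 7 survives at r2c6 ⇒ r2c6=7.
Step 21. [r5c2∈{9}] r5c2 is down to just 9 ⇒ r5c2=9.
Step 22. [r9c7∈{3}] r9c7 is down to just 3, so r9c7=3.
Step 23. [r8c8∈{4}] nothing but 4 survives at r8c8, so r8c8=4.
Step 24. [r4c3∈{5}] r4c3 is down to just 5. So r4c3=5.
Step 25. [r1c9∈{5}] r1c9 has the single candidate 5 ⇒ r1c9=5.
Step 26. [r5c4∈{5}] r5c4 is down to just 5. So r5c4=5.
Step 27. [r7c7∈{7}] r7c7 is down to just 7, so r7c7=7.
Step 28. [r5c9∈{7}] nothing but 7 survives at r5c9 ⇒ r5c9=7.
Step 29. [r1c1∈{7}] r1c1's peers cover all but 7, so r1c1=7.
Step 30. [r2c9∈{1}] r2c9's peers cover all but 1, so r2c9=1.
Step 31. [r2c4∈{2}] r2c4's peers cover all but 2. So r2c4=2.
Step 32. [r7c4∈{4}] only 4 remains possible at r7c4, so r7c4=4.
Step 33. [r1c2∈{2}] nothing but 2 survives at r1c2, so r1c2=2.
Step 34. [r6c3∈{4}] r6c3 has the single candidate 4 ⇒ r6c3=4.
Step 35. [r3c4∈{8}] r3c4 is down to just 8. So r3c4=8.
Step 36. [r8c9∈{9}] r8c9 has the single candidate 9, so r8c9=9.
Step 37. [r1c5∈{6}] r1c5's peers cover all but 6, so r1c5=6.
Step 38. [r5c6∈{1}] r5c6 is down to just 1 ⇒ r5c6=1.
Step 39. [r4c6∈{3}] r4c6 is down to just 3. So r4c6=3.
Step 40. [r6c1∈{6}] r6c1's peers cover all but 6, so r6c1=6.
Step 41. [r3c2∈{3}] nothing but 3 survives at r3c2, so r3c2=3.
Step 42. [r5c8∈{8}] r5c8 has the single candidate 8. So r5c8=8.
Step 43. [r7c1∈{5}] only 5 remains possible at r7c1 ⇒ r7c1=5.
Step 44. [r7c5∈{9}] r7c5 has the single candidate 9 ⇒ r7c5=9.
Step 45. [r3c3∈{1}] r3c3 is down to just 1, so r3c3=1.
Step 46. [r8c6∈{6}] r8c6 has the single candidate 6 ⇒ r8c6=6.
Step 47. [r8c1∈{1}] nothing but 1 survives at r8c1, so r8c1=1.

Answer: 7 2 8 1 6 9 4 3 5 / 4 5 6 2 3 7 8 9 1 / 9 3 1 8 5 4 2 7 6 / 8 1 5 6 7 3 9 2 4 / 3 9 2 5 4 1 6 8 7 / 6 7 4 9 8 2 1 5 3 / 5 6 3 4 9 8 7 1 2 / 1 8 7 3 2 6 5 4 9 / 2 4 9 7 1 5 3 6 8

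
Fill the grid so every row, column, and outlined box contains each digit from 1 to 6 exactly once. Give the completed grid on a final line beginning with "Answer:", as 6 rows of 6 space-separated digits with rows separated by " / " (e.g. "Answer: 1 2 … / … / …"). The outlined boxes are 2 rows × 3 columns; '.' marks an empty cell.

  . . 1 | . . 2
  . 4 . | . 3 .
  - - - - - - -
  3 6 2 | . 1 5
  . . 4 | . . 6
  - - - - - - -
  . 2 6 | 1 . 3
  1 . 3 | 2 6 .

Step 1. [r2c3∈{5}] r2c3's peers cover all but 5 ⇒ r2c3=5.
Step 2. [r5c5∈{4,5}] r5c5 is the only open cell in box 6 admitting 5. So r5c5=5.
Step 3. [r2c4∈{6}] nothing but 6 survives at r2c4 ⇒ r2c4=6.
Step 4. [r6c2∈{5}] r6c2's peers cover all but 5. So r6c2=5.
Step 5. [r1c4∈{4,5}] r1c4 is the only open cell in row 1 admitting 5. So r1c4=5.
Step 6. [r1c2∈{3}] nothing but 3 survives at r1c2, so r1c2=3.
Step 7. [r4c4∈{3}] only 3 remains possible at r4c4, so r4c4=3.
Step 8. [r5c1∈{4}] only 4 remains possible at r5c1, so r5c1=4.
Step 9. [r6c6∈{4}] r6c6 has the single candidate 4. So r6c6=4.
Step 10. [r4c1∈{5}] r4c1's peers cover all but 5 ⇒ r4c1=5.
Step 11. [r2c1∈{2}] only 2 remains possible at r2c1 ⇒ r2c1=2.
Step 12. [r4c2∈{1}] nothing but 1 survives at r4c2, so r4c2=1.
Step 13. [r4c5∈{2}] only 2 remains possible at r4c5. So r4c5=2.
Step 14. [r3c4∈{4}] r3c4's peers cover all but 4 ⇒ r3c4=4.
Step 15. [r2c6∈{1}] r2c6 has the single candidate 1. So r2c6=1.
Step 16. [r1c5∈{4}] nothing but 4 survives at r1c5, so r1c5=4.
Step 17. [r1c1∈{6}] r1c1 has the single candidate 6 ⇒ r1c1=6.

Answer: 6 3 1 5 4 2 / 2 4 5 6 3 1 / 3 6 2 4 1 5 / 5 1 4 3 2 6 / 4 2 6 1 5 3 / 1 5 3 2 6 4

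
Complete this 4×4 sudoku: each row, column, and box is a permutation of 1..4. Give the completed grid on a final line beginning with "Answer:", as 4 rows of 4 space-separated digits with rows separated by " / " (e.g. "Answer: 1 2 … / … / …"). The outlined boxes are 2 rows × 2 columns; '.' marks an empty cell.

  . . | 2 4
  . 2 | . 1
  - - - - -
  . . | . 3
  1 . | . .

Step 1. [r3c2∈{4}] r3c2 is down to just 4, so r3c2=4.
Step 2. [r1c1∈{3}] r1c1's peers cover all but 3. So r1c1=3.
Step 3. [r1c2∈{1}] r1c2's peers cover all but 1. So r1c2=1.
Step 4. [r3c3∈{1}] only 1 remains possible at r3c3, so r3c3=1.
Step 5. [r2c1∈{4}] only 4 remains possible at r2c1, so r2c1=4.
Step 6. [r4c3∈{4}] r4c3 has the single candidate 4, so r4c3=4.
Step 7. [r4c2∈{3}] r4c2 is down to just 3 ⇒ r4c2=3.
Step 8. [r4c4∈{2}] only 2 remains possible at r4c4 ⇒ r4c4=2.
Step 9. [r2c3∈{3}] r2c3 is down to just 3, so r2c3=3.
Step 10. [r3c1∈{2}] r3c1 has the single candidate 2. So r3c1=2.

Answer: 3 1 2 4 / 4 2 3 1 / 2 4 1 3 / 1 3 4 2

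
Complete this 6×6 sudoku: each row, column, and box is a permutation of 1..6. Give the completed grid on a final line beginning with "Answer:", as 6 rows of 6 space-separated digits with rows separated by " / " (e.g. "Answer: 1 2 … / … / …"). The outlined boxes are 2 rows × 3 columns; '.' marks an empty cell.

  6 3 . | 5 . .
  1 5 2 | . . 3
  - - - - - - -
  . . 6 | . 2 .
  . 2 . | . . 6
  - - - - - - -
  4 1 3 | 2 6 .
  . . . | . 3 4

Step 1. [r4c5∈{1,4,5}] in col 5, 5 fits only at r4c5 ⇒ r4c5=5.
Step 2. [r3c6∈{1}] nothing but 1 survives at r3c6 ⇒ r3c6=1.
Step 3. [r2c5∈{4}] only 4 remains possible at r2c5 ⇒ r2c5=4.
Step 4. [r3c1∈{3,5}] 5 has one home in row 3: r3c1, so r3c1=5.
Step 5. [r3c2∈{4}] nothing but 4 survives at r3c2 ⇒ r3c2=4.
Step 6. [r4c4∈{3,4}] r4c4 is the only open cell in row 4 admitting 4. So r4c4=4.
Step 7. [r5c6∈{5}] r5c6's peers cover all but 5. So r5c6=5.
Step 8. [r4c3∈{1}] r4c3 has the single candidate 1, so r4c3=1.
Step 9. [r6c3∈{5}] r6c3 has the single candidate 5. So r6c3=5.
Step 10. [r6c2∈{6}] only 6 remains possible at r6c2, so r6c2=6.
Step 11. [r3c4∈{3}] only 3 remains possible at r3c4. So r3c4=3.
Step 12. [r1c6∈{2}] r1c6's peers cover all but 2 ⇒ r1c6=2.
Step 13. [r1c3∈{4}] only 4 remains possible at r1c3. So r1c3=4.
Step 14. [r4c1∈{3}] r4c1 is down to just 3 ⇒ r4c1=3.
Step 15. [r6c4∈{1}] nothing but 1 survives at r6c4, so r6c4=1.
Step 16. [r2c4∈{6}] r2c4 is down to just 6 ⇒ r2c4=6.
Step 17. [r6c1∈{2}] nothing but 2 survives at r6c1, so r6c1=2.
Step 18. [r1c5∈{1}] nothing but 1 survives at r1c5, so r1c5=1.

Answer: 6 3 4 5 1 2 / 1 5 2 6 4 3 / 5 4 6 3 2 1 / 3 2 1 4 5 6 / 4 1 3 2 6 5 / 2 6 5 1 3 4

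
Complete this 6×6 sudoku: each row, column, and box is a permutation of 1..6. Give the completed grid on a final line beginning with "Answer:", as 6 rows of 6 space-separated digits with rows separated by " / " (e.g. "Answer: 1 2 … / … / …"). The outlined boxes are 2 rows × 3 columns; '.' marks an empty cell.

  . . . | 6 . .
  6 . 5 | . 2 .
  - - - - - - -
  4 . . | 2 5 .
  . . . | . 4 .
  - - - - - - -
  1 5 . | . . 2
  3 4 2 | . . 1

Step 1. [r1c5∈{1,3}] col 5 places 1 nowhere but r1c5, so r1c5=1.
Step 2. [r4c4∈{1,3}] in col 4, 1 fits only at r4c4 ⇒ r4c4=1.
Step 3. [r3c3∈{1,3,6}] in col 3, 1 fits only at r3c3. So r3c3=1.
Step 4. [r1c6∈{3,4,5}] across row 1, 5 lands solely at r1c6 ⇒ r1c6=5.
Step 5. [r1c1∈{2}] nothing but 2 survives at r1c1 ⇒ r1c1=2.
Step 6. [r1c2∈{3}] r1c2 is down to just 3. So r1c2=3.
Step 7. [r3c2∈{6}] r3c2's peers cover all but 6 ⇒ r3c2=6.
Step 8. [r5c4∈{3,4}] 4 has one home in row 5: r5c4, so r5c4=4.
Step 9. [r3c6∈{3}] only 3 remains possible at r3c6. So r3c6=3.
Step 10. [r6c5∈{6}] r6c5's peers cover all but 6 ⇒ r6c5=6.
Step 11. [r1c3∈{4}] nothing but 4 survives at r1c3. So r1c3=4.
Step 12. [r5c3∈{6}] only 6 remains possible at r5c3. So r5c3=6.
Step 13. [r2c2∈{1}] r2c2 is down to just 1. So r2c2=1.
Step 14. [r4c1∈{5}] nothing but 5 survives at r4c1, so r4c1=5.
Step 15. [r6c4∈{5}] r6c4 is down to just 5, so r6c4=5.
Step 16. [r4c2∈{2}] only 2 remains possible at r4c2. So r4c2=2.
Step 17. [r4c6∈{6}] r4c6 has the single candidate 6, so r4c6=6.
Step 18. [r5c5∈{3}] r5c5 is down to just 3 ⇒ r5c5=3.
Step 19. [r2c4∈{3}] r2c4 has the single candidate 3. So r2c4=3.
Step 20. [r4c3∈{3}] nothing but 3 survives at r4c3. So r4c3=3.
Step 21. [r2c6∈{4}] r2c6's peers cover all but 4 ⇒ r2c6=4.

Answer: 2 3 4 6 1 5 / 6 1 5 3 2 4 / 4 6 1 2 5 3 / 5 2 3 1 4 6 / 1 5 6 4 3 2 / 3 4 2 5 6 1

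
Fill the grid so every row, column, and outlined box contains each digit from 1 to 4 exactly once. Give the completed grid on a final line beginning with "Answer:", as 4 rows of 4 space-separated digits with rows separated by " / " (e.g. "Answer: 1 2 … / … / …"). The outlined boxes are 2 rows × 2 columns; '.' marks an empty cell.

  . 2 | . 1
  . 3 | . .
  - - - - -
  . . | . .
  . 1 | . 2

Step 1. [r3c2∈{4}] r3c2 is down to just 4. So r3c2=4.
Step 2. [r1c3∈{3,4}] r1c3 is the only open cell in row 1 admitting 3, so r1c3=3.
Step 3. [r2c4∈{4}] r2c4 is down to just 4. So r2c4=4.
Step 4. [r3c4∈{3}] r3c4's peers cover all but 3, so r3c4=3.
Step 5. [r4c1∈{3}] r4c1's peers cover all but 3 ⇒ r4c1=3.
Step 6. [r2c1∈{1}] only 1 remains possible at r2c1, so r2c1=1.
Step 7. [r4c3∈{4}] only 4 remains possible at r4c3. So r4c3=4.
Step 8. [r1c1∈{4}] r1c1 has the single candidate 4. So r1c1=4.
Step 9. [r3c1∈{2}] r3c1 is down to just 2. So r3c1=2.
Step 10. [r2c3∈{2}] r2c3 is down to just 2, so r2c3=2.
Step 11. [r3c3∈{1}] r3c3 has the single candidate 1, so r3c3=1.

Answer: 4 2 3 1 / 1 3 2 4 / 2 4 1 3 / 3 1 4 2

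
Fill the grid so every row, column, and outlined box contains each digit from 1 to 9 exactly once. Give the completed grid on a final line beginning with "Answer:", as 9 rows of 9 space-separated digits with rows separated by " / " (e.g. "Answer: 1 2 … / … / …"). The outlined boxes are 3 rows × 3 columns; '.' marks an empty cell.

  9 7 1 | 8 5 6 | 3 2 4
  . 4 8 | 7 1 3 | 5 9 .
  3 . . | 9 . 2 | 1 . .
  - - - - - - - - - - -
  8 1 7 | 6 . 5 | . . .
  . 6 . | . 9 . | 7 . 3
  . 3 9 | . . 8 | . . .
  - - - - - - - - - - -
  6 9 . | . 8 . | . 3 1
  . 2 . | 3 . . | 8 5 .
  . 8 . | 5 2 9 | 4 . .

Step 1. [r7c4∈{4}] only 4 remains possible at r7c4, so r7c4=4.
Step 2. [r5c6∈{1,4}] across col 6, 4 lands solely at r5c6. So r5c6=4.
Step 3. [r2c9∈{6}] r2c9 has the single candidate 6. So r2c9=6.
Step 4. [r5c3∈{2,5}] col 3 places 2 nowhere but r5c3, so r5c3=2.
Step 5. [r9c9∈{7}] r9c9 has the single candidate 7, so r9c9=7.
Step 6. [r8c1∈{1,4,7}] col 1 places 7 nowhere but r8c1 ⇒ r8c1=7.
Step 7. [r6c4∈{1,2}] across col 4, 2 lands solely at r6c4 ⇒ r6c4=2.
Step 8. [r6c8∈{1,4,6}] in row 6, 1 fits only at r6c8. So r6c8=1.
Step 9. [r4c7∈{2,9}] 9 has one home in col 7: r4c7, so r4c7=9.
Step 10. [r6c1∈{4,5}] across row 6, 4 lands solely at r6c1 ⇒ r6c1=4.
Step 11. [r3c9∈{8}] r3c9's peers cover all but 8, so r3c9=8.
Step 12. [r7c3∈{5}] r7c3 is down to just 5 ⇒ r7c3=5.
Step 13. [r6c5∈{7}] only 7 remains possible at r6c5 ⇒ r6c5=7.
Step 14. [r6c9∈{5}] r6c9's peers cover all but 5, so r6c9=5.
Step 15. [r6c7∈{6}] r6c7 is down to just 6, so r6c7=6.
Step 16. [r3c3∈{6}] r3c3 is down to just 6 ⇒ r3c3=6.
Step 17. [r3c2∈{5}] r3c2 has the single candidate 5. So r3c2=5.
Step 18. [r9c8∈{6}] r9c8 is down to just 6, so r9c8=6.
Step 19. [r8c9∈{9}] r8c9 has the single candidate 9 ⇒ r8c9=9.
Step 20. [r8c3∈{4}] r8c3 has the single candidate 4 ⇒ r8c3=4.
Step 21. [r4c8∈{4}] nothing but 4 survives at r4c8, so r4c8=4.
Step 22. [r5c8∈{8}] r5c8's peers cover all but 8. So r5c8=8.
Step 23. [r3c5∈{4}] nothing but 4 survives at r3c5, so r3c5=4.
Step 24. [r3c8∈{7}] nothing but 7 survives at r3c8. So r3c8=7.
Step 25. [r9c3∈{3}] nothing but 3 survives at r9c3 ⇒ r9c3=3.
Step 26. [r8c6∈{1}] r8c6's peers cover all but 1 ⇒ r8c6=1.
Step 27. [r7c6∈{7}] nothing but 7 survives at r7c6. So r7c6=7.
Step 28. [r4c5∈{3}] nothing but 3 survives at r4c5. So r4c5=3.
Step 29. [r7c7∈{2}] only 2 remains possible at r7c7 ⇒ r7c7=2.
Step 30. [r9c1∈{1}] r9c1 has the single candidate 1, so r9c1=1.
Step 31. [r2c1∈{2}] nothing but 2 survives at r2c1. So r2c1=2.
Step 32. [r5c1∈{5}] only 5 remains possible at r5c1. So r5c1=5.
Step 33. [r8c5∈{6}] r8c5's peers cover all but 6, so r8c5=6.
Step 34. [r5c4∈{1}] r5c4 has the single candidate 1, so r5c4=1.
Step 35. [r4c9∈{2}] only 2 remains possible at r4c9, so r4c9=2.

Answer: 9 7 1 8 5 6 3 2 4 / 2 4 8 7 1 3 5 9 6 / 3 5 6 9 4 2 1 7 8 / 8 1 7 6 3 5 9 4 2 / 5 6 2 1 9 4 7 8 3 / 4 3 9 2 7 8 6 1 5 / 6 9 5 4 8 7 2 3 1 / 7 2 4 3 6 1 8 5 9 / 1 8 3 5 2 9 4 6 7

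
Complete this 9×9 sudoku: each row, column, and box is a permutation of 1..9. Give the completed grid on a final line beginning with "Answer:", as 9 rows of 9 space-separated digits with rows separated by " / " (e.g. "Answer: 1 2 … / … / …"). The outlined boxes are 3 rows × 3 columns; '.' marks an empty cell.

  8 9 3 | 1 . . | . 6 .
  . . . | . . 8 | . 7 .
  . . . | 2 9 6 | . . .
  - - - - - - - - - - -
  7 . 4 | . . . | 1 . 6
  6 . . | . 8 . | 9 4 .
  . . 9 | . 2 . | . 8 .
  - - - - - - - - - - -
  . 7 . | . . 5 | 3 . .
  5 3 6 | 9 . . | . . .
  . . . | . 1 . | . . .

Step 1. [r2c9∈{1,2,3,4,5,9}] 9 has one home in row 2: r2c9. So r2c9=9.
Step 2. [r6c4∈{3,4,5,6,7}] row 6 places 6 nowhere but r6c4 ⇒ r6c4=6.
Step 3. [r6c6∈{1,3,4,7}] r6c6 is the only open cell in row 6 admitting 4, so r6c6=4.
Step 4. [r9c7∈{2,4,5,6,7,8}] row 9 places 6 nowhere but r9c7. So r9c7=6.
Step 5. [r1c6∈{7}] only 7 remains possible at r1c6 ⇒ r1c6=7.
Step 6. [r2c2∈{1,2,4,5,6}] r2c2 is the only open cell in row 2 admitting 6. So r2c2=6.
Step 7. [r5c4∈{3,5,7}] in box 5, 7 fits only at r5c4. So r5c4=7.
Step 8. [r9c9∈{2,4,5,7,8}] 7 has one home in row 9: r9c9, so r9c9=7.
Step 9. [r9c8∈{2,5,9}] in row 9, 5 fits only at r9c8, so r9c8=5.
Step 10. [r8c6∈{2}] r8c6 is down to just 2 ⇒ r8c6=2.
Step 11. [r8c8∈{1}] r8c8 is down to just 1, so r8c8=1.
Step 12. [r3c9∈{1,3,4,5,8}] r3c9 is the only open cell in col 9 admitting 1 ⇒ r3c9=1.
Step 13. [r3c1∈{4}] only 4 remains possible at r3c1 ⇒ r3c1=4.
Step 14. [r3c2∈{5}] nothing but 5 survives at r3c2, so r3c2=5.
Step 15. [r9c2∈{2,4,8}] r9c2 is the only open cell in col 2 admitting 4. So r9c2=4.
Step 16. [r6c2∈{1}] r6c2's peers cover all but 1, so r6c2=1.
Step 17. [r9c6∈{3}] r9c6 has the single candidate 3, so r9c6=3.
Step 18. [r5c9∈{2,3,5}] 3 has one home in row 5: r5c9, so r5c9=3.
Step 19. [r7c8∈{2,9}] across col 8, 9 lands solely at r7c8, so r7c8=9.
Step 20. [r7c9∈{2,4,8}] across box 9, 2 lands solely at r7c9 ⇒ r7c9=2.
Step 21. [r1c7∈{2,4,5}] r1c7 is the only open cell in row 1 admitting 2, so r1c7=2.
Step 22. [r9c4∈{8}] r9c4 is down to just 8. So r9c4=8.
Step 23. [r9c3∈{2}] r9c3 is down to just 2 ⇒ r9c3=2.
Step 24. [r7c4∈{4}] r7c4 has the single candidate 4 ⇒ r7c4=4.
Step 25. [r2c3∈{1}] r2c3's peers cover all but 1. So r2c3=1.
Step 26. [r6c9∈{5}] r6c9 has the single candidate 5, so r6c9=5.
Step 27. [r1c5∈{4,5}] across row 1, 5 lands solely at r1c5, so r1c5=5.
Step 28. [r4c5∈{3}] only 3 remains possible at r4c5. So r4c5=3.
Step 29. [r8c9∈{4,8}] 8 has one home in col 9: r8c9. So r8c9=8.
Step 30. [r4c8∈{2}] r4c8's peers cover all but 2. So r4c8=2.
Step 31. [r2c5∈{4}] r2c5 has the single candidate 4. So r2c5=4.
Step 32. [r4c4∈{5}] r4c4 has the single candidate 5, so r4c4=5.
Step 33. [r1c9∈{4}] r1c9's peers cover all but 4, so r1c9=4.
Step 34. [r5c6∈{1}] only 1 remains possible at r5c6, so r5c6=1.
Step 35. [r3c8∈{3}] only 3 remains possible at r3c8. So r3c8=3.
Step 36. [r3c7∈{8}] nothing but 8 survives at r3c7. So r3c7=8.
Step 37. [r2c7∈{5}] nothing but 5 survives at r2c7, so r2c7=5.
Step 38. [r7c3∈{8}] r7c3 is down to just 8, so r7c3=8.
Step 39. [r6c1∈{3}] r6c1 is down to just 3, so r6c1=3.
Step 40. [r7c5∈{6}] r7c5 has the single candidate 6. So r7c5=6.
Step 41. [r7c1∈{1}] nothing but 1 survives at r7c1, so r7c1=1.
Step 42. [r8c5∈{7}] r8c5's peers cover all but 7 ⇒ r8c5=7.
Step 43. [r2c4∈{3}] only 3 remains possible at r2c4. So r2c4=3.
Step 44. [r4c6∈{9}] r4c6 is down to just 9 ⇒ r4c6=9.
Step 45. [r6c7∈{7}] r6c7 is down to just 7 ⇒ r6c7=7.
Step 46. [r5c2∈{2}] nothing but 2 survives at r5c2, so r5c2=2.
Step 47. [r9c1∈{9}] r9c1 has the single candidate 9 ⇒ r9c1=9.
Step 48. [r4c2∈{8}] r4c2 has the single candidate 8, so r4c2=8.
Step 49. [r2c1∈{2}] r2c1 is down to just 2, so r2c1=2.
Step 50. [r8c7∈{4}] r8c7's peers cover all but 4, so r8c7=4.
Step 51. [r3c3∈{7}] nothing but 7 survives at r3c3. So r3c3=7.
Step 52. [r5c3∈{5}] r5c3's peers cover all but 5. So r5c3=5.

Answer: 8 9 3 1 5 7 2 6 4 / 2 6 1 3 4 8 5 7 9 / 4 5 7 2 9 6 8 3 1 / 7 8 4 5 3 9 1 2 6 / 6 2 5 7 8 1 9 4 3 / 3 1 9 6 2 4 7 8 5 / 1 7 8 4 6 5 3 9 2 / 5 3 6 9 7 2 4 1 8 / 9 4 2 8 1 3 6 5 7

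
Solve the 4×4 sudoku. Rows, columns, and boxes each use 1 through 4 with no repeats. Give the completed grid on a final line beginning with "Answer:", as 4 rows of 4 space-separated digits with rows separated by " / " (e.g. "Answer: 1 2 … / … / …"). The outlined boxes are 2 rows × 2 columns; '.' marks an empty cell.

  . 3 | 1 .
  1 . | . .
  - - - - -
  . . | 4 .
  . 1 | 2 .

Step 1. [r4c4∈{3}] only 3 remains possible at r4c4, so r4c4=3.
Step 2. [r2c2∈{2,4}] col 2 places 4 nowhere but r2c2, so r2c2=4.
Step 3. [r1c1∈{2}] r1c1 is down to just 2, so r1c1=2.
Step 4. [r3c4∈{1}] nothing but 1 survives at r3c4 ⇒ r3c4=1.
Step 5. [r1c4∈{4}] r1c4 has the single candidate 4 ⇒ r1c4=4.
Step 6. [r3c1∈{3}] r3c1 has the single candidate 3 ⇒ r3c1=3.
Step 7. [r2c4∈{2}] r2c4's peers cover all but 2. So r2c4=2.
Step 8. [r2c3∈{3}] only 3 remains possible at r2c3 ⇒ r2c3=3.
Step 9. [r3c2∈{2}] r3c2 has the single candidate 2, so r3c2=2.
Step 10. [r4c1∈{4}] only 4 remains possible at r4c1, so r4c1=4.

Answer: 2 3 1 4 / 1 4 3 2 / 3 2 4 1 / 4 1 2 3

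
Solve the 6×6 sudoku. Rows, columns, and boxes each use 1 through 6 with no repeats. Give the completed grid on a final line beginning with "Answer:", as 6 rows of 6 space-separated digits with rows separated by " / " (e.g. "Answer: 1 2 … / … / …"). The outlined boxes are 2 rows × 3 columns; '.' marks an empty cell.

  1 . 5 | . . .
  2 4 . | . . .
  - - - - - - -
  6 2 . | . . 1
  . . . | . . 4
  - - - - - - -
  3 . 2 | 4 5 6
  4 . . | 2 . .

Step 1. [r3c5∈{3}] r3c5 is down to just 3, so r3c5=3.
Step 2. [r2c4∈{1,3,5,6}] 1 has one home in col 4: r2c4 ⇒ r2c4=1.
Step 3. [r1c4∈{3,6}] col 4 places 3 nowhere but r1c4. So r1c4=3.
Step 4. [r1c2∈{6}] r1c2 has the single candidate 6, so r1c2=6.
Step 5. [r4c2∈{1,3,5}] col 2 places 3 nowhere but r4c2. So r4c2=3.
Step 6. [r6c5∈{1}] r6c5's peers cover all but 1 ⇒ r6c5=1.
Step 7. [r4c4∈{5,6}] 6 has one home in col 4: r4c4. So r4c4=6.
Step 8. [r1c5∈{2,4}] across row 1, 4 lands solely at r1c5, so r1c5=4.
Step 9. [r3c3∈{4}] nothing but 4 survives at r3c3 ⇒ r3c3=4.
Step 10. [r4c1∈{5}] only 5 remains possible at r4c1. So r4c1=5.
Step 11. [r6c3∈{6}] r6c3 is down to just 6 ⇒ r6c3=6.
Step 12. [r4c3∈{1}] r4c3 has the single candidate 1. So r4c3=1.
Step 13. [r2c3∈{3}] only 3 remains possible at r2c3. So r2c3=3.
Step 14. [r6c2∈{5}] r6c2's peers cover all but 5, so r6c2=5.
Step 15. [r1c6∈{2}] r1c6 has the single candidate 2, so r1c6=2.
Step 16. [r4c5∈{2}] r4c5's peers cover all but 2 ⇒ r4c5=2.
Step 17. [r3c4∈{5}] r3c4's peers cover all but 5 ⇒ r3c4=5.
Step 18. [r5c2∈{1}] r5c2 is down to just 1. So r5c2=1.
Step 19. [r2c5∈{6}] r2c5 is down to just 6, so r2c5=6.
Step 20. [r6c6∈{3}] r6c6 is down to just 3 ⇒ r6c6=3.
Step 21. [r2c6∈{5}] only 5 remains possible at r2c6 ⇒ r2c6=5.

Answer: 1 6 5 3 4 2 / 2 4 3 1 6 5 / 6 2 4 5 3 1 / 5 3 1 6 2 4 / 3 1 2 4 5 6 / 4 5 6 2 1 3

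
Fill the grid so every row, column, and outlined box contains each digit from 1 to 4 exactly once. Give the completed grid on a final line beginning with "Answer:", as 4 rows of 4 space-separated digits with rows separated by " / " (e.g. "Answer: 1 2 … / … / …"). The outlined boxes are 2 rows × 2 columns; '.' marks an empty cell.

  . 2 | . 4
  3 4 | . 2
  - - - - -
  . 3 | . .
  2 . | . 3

Step 1. [r2c3∈{1}] nothing but 1 survives at r2c3, so r2c3=1.
Step 2. [r3c1∈{1,4}] col 1 places 4 nowhere but r3c1. So r3c1=4.
Step 3. [r1c3∈{3}] nothing but 3 survives at r1c3. So r1c3=3.
Step 4. [r1c1∈{1}] r1c1 has the single candidate 1, so r1c1=1.
Step 5. [r4c2∈{1}] nothing but 1 survives at r4c2. So r4c2=1.
Step 6. [r3c4∈{1}] r3c4's peers cover all but 1. So r3c4=1.
Step 7. [r3c3∈{2}] r3c3 has the single candidate 2 ⇒ r3c3=2.
Step 8. [r4c3∈{4}] r4c3's peers cover all but 4 ⇒ r4c3=4.

Answer: 1 2 3 4 / 3 4 1 2 / 4 3 2 1 / 2 1 4 3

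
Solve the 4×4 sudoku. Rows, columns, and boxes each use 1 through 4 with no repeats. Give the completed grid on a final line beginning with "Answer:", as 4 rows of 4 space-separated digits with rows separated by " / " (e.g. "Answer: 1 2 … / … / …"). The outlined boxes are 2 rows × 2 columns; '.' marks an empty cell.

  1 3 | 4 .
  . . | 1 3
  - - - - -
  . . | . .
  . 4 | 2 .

Step 1. [r2c2∈{2}] only 2 remains possible at r2c2, so r2c2=2.
Step 2. [r3c4∈{1,4}] in row 3, 4 fits only at r3c4, so r3c4=4.
Step 3. [r4c1∈{3}] r4c1's peers cover all but 3 ⇒ r4c1=3.
Step 4. [r3c3∈{3}] r3c3's peers cover all but 3 ⇒ r3c3=3.
Step 5. [r1c4∈{2}] r1c4 is down to just 2, so r1c4=2.
Step 6. [r4c4∈{1}] r4c4 has the single candidate 1 ⇒ r4c4=1.
Step 7. [r2c1∈{4}] r2c1 has the single candidate 4 ⇒ r2c1=4.
Step 8. [r3c2∈{1}] nothing but 1 survives at r3c2, so r3c2=1.
Step 9. [r3c1∈{2}] only 2 remains possible at r3c1. So r3c1=2.

Answer: 1 3 4 2 / 4 2 1 3 / 2 1 3 4 / 3 4 2 1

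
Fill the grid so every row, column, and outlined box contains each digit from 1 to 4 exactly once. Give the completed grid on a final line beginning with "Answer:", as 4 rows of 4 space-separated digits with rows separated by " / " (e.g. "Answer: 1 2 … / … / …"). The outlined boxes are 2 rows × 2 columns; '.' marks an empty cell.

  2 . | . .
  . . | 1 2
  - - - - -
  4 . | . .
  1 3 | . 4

Step 1. [r1c3∈{3,4}] across col 3, 4 lands solely at r1c3. So r1c3=4.
Step 2. [r3c3∈{2,3}] across col 3, 3 lands solely at r3c3. So r3c3=3.
Step 3. [r1c4∈{3}] r1c4's peers cover all but 3, so r1c4=3.
Step 4. [r2c1∈{3}] r2c1's peers cover all but 3. So r2c1=3.
Step 5. [r3c2∈{2}] r3c2 is down to just 2, so r3c2=2.
Step 6. [r2c2∈{4}] r2c2's peers cover all but 4 ⇒ r2c2=4.
Step 7. [r3c4∈{1}] r3c4 has the single candidate 1 ⇒ r3c4=1.
Step 8. [r4c3∈{2}] r4c3 is down to just 2 ⇒ r4c3=2.
Step 9. [r1c2∈{1}] r1c2's peers cover all but 1, so r1c2=1.

Answer: 2 1 4 3 / 3 4 1 2 / 4 2 3 1 / 1 3 2 4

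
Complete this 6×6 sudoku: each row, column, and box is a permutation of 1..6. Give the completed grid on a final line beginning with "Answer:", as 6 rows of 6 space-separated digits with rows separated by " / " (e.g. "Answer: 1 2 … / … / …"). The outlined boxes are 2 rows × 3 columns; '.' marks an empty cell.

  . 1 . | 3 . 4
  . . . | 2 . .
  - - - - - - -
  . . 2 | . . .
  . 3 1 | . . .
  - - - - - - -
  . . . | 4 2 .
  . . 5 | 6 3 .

Step 1. [r1c3∈{6}] nothing but 6 survives at r1c3, so r1c3=6.
Step 2. [r4c4∈{5}] only 5 remains possible at r4c4 ⇒ r4c4=5.
Step 3. [r6c6∈{1}] nothing but 1 survives at r6c6, so r6c6=1.
Step 4. [r2c5∈{1,5,6}] row 2 places 1 nowhere but r2c5. So r2c5=1.
Step 5. [r2c6∈{5,6}] across row 2, 6 lands solely at r2c6. So r2c6=6.
Step 6. [r2c3∈{3,4}] in col 3, 4 fits only at r2c3, so r2c3=4.
Step 7. [r2c2∈{5}] only 5 remains possible at r2c2, so r2c2=5.
Step 8. [r6c2∈{2,4}] col 2 places 2 nowhere but r6c2 ⇒ r6c2=2.
Step 9. [r3c2∈{4,6}] r3c2 is the only open cell in col 2 admitting 4 ⇒ r3c2=4.
Step 10. [r4c1∈{6}] r4c1's peers cover all but 6 ⇒ r4c1=6.
Step 11. [r2c1∈{3}] r2c1's peers cover all but 3, so r2c1=3.
Step 12. [r5c2∈{6}] r5c2 has the single candidate 6, so r5c2=6.
Step 13. [r3c5∈{6}] only 6 remains possible at r3c5, so r3c5=6.
Step 14. [r3c4∈{1}] nothing but 1 survives at r3c4. So r3c4=1.
Step 15. [r5c3∈{3}] r5c3 is down to just 3 ⇒ r5c3=3.
Step 16. [r5c1∈{1}] nothing but 1 survives at r5c1, so r5c1=1.
Step 17. [r4c6∈{2}] only 2 remains possible at r4c6, so r4c6=2.
Step 18. [r1c1∈{2}] r1c1's peers cover all but 2. So r1c1=2.
Step 19. [r3c1∈{5}] only 5 remains possible at r3c1. So r3c1=5.
Step 20. [r4c5∈{4}] only 4 remains possible at r4c5. So r4c5=4.
Step 21. [r3c6∈{3}] only 3 remains possible at r3c6, so r3c6=3.
Step 22. [r5c6∈{5}] r5c6 has the single candidate 5. So r5c6=5.
Step 23. [r1c5∈{5}] r1c5 has the single candidate 5 ⇒ r1c5=5.
Step 24. [r6c1∈{4}] r6c1's peers cover all but 4, so r6c1=4.

Answer: 2 1 6 3 5 4 / 3 5 4 2 1 6 / 5 4 2 1 6 3 / 6 3 1 5 4 2 / 1 6 3 4 2 5 / 4 2 5 6 3 1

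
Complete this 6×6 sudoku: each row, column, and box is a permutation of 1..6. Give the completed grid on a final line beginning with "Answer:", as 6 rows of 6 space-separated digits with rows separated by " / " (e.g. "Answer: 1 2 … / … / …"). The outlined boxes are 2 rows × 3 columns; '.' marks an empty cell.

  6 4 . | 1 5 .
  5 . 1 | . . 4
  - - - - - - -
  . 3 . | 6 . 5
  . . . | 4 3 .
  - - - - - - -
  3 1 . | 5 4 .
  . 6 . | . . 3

Step 1. [r5c3∈{2}] r5c3's peers cover all but 2, so r5c3=2.
Step 2. [r1c6∈{2}] nothing but 2 survives at r1c6. So r1c6=2.
Step 3. [r3c5∈{1,2}] box 4 places 2 nowhere but r3c5 ⇒ r3c5=2.
Step 4. [r6c1∈{4}] r6c1's peers cover all but 4. So r6c1=4.
Step 5. [r4c2∈{2,5}] in col 2, 5 fits only at r4c2, so r4c2=5.
Step 6. [r4c6∈{1}] r4c6's peers cover all but 1. So r4c6=1.
Step 7. [r5c6∈{6}] r5c6's peers cover all but 6, so r5c6=6.
Step 8. [r3c1∈{1}] only 1 remains possible at r3c1. So r3c1=1.
Step 9. [r1c3∈{3}] r1c3's peers cover all but 3. So r1c3=3.
Step 10. [r2c2∈{2}] r2c2 has the single candidate 2 ⇒ r2c2=2.
Step 11. [r4c1∈{2}] only 2 remains possible at r4c1 ⇒ r4c1=2.
Step 12. [r2c5∈{6}] nothing but 6 survives at r2c5 ⇒ r2c5=6.
Step 13. [r3c3∈{4}] r3c3's peers cover all but 4 ⇒ r3c3=4.
Step 14. [r6c4∈{2}] only 2 remains possible at r6c4, so r6c4=2.
Step 15. [r2c4∈{3}] only 3 remains possible at r2c4. So r2c4=3.
Step 16. [r6c3∈{5}] r6c3 is down to just 5 ⇒ r6c3=5.
Step 17. [r6c5∈{1}] r6c5 is down to just 1. So r6c5=1.
Step 18. [r4c3∈{6}] r4c3's peers cover all but 6 ⇒ r4c3=6.

Answer: 6 4 3 1 5 2 / 5 2 1 3 6 4 / 1 3 4 6 2 5 / 2 5 6 4 3 1 / 3 1 2 5 4 6 / 4 6 5 2 1 3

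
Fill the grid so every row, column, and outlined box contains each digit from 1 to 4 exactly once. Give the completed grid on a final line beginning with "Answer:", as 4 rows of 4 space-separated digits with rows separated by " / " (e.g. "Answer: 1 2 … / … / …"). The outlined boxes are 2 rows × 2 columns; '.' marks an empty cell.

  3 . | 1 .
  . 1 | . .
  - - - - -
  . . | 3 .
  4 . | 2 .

Step 1. [r2c1∈{2}] only 2 remains possible at r2c1, so r2c1=2.
Step 2. [r3c4∈{1,4}] in row 3, 4 fits only at r3c4, so r3c4=4.
Step 3. [r1c2∈{4}] nothing but 4 survives at r1c2, so r1c2=4.
Step 4. [r4c2∈{3}] nothing but 3 survives at r4c2. So r4c2=3.
Step 5. [r3c2∈{2}] r3c2's peers cover all but 2, so r3c2=2.
Step 6. [r2c4∈{3}] nothing but 3 survives at r2c4. So r2c4=3.
Step 7. [r3c1∈{1}] only 1 remains possible at r3c1. So r3c1=1.
Step 8. [r1c4∈{2}] nothing but 2 survives at r1c4. So r1c4=2.
Step 9. [r2c3∈{4}] r2c3's peers cover all but 4 ⇒ r2c3=4.
Step 10. [r4c4∈{1}] r4c4's peers cover all but 1. So r4c4=1.

Answer: 3 4 1 2 / 2 1 4 3 / 1 2 3 4 / 4 3 2 1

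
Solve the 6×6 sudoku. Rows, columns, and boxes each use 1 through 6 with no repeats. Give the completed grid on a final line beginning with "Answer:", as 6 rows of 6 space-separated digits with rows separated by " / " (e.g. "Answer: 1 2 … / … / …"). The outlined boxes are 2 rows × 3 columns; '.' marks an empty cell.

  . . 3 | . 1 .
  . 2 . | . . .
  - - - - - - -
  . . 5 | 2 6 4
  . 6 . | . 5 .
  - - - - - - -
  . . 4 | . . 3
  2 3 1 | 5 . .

Step 1. [r2c1∈{1,4,5,6}] across row 2, 1 lands solely at r2c1 ⇒ r2c1=1.
Step 2. [r2c3∈{6}] nothing but 6 survives at r2c3, so r2c3=6.
Step 3. [r1c2∈{4,5}] in col 2, 4 fits only at r1c2. So r1c2=4.
Step 4. [r4c4∈{1,3}] 3 has one home in box 4: r4c4. So r4c4=3.
Step 5. [r5c1∈{5,6}] 6 has one home in col 1: r5c1 ⇒ r5c1=6.
Step 6. [r1c6∈{2,5,6}] r1c6 is the only open cell in row 1 admitting 2. So r1c6=2.
Step 7. [r2c4∈{4}] nothing but 4 survives at r2c4 ⇒ r2c4=4.
Step 8. [r1c1∈{5}] r1c1's peers cover all but 5, so r1c1=5.
Step 9. [r6c6∈{6}] r6c6's peers cover all but 6. So r6c6=6.
Step 10. [r4c3∈{2}] nothing but 2 survives at r4c3 ⇒ r4c3=2.
Step 11. [r2c6∈{5}] only 5 remains possible at r2c6. So r2c6=5.
Step 12. [r4c6∈{1}] nothing but 1 survives at r4c6 ⇒ r4c6=1.
Step 13. [r4c1∈{4}] only 4 remains possible at r4c1. So r4c1=4.
Step 14. [r5c2∈{5}] r5c2's peers cover all but 5. So r5c2=5.
Step 15. [r5c4∈{1}] r5c4 has the single candidate 1 ⇒ r5c4=1.
Step 16. [r3c1∈{3}] r3c1 is down to just 3 ⇒ r3c1=3.
Step 17. [r6c5∈{4}] r6c5 has the single candidate 4. So r6c5=4.
Step 18. [r5c5∈{2}] r5c5 is down to just 2 ⇒ r5c5=2.
Step 19. [r1c4∈{6}] nothing but 6 survives at r1c4, so r1c4=6.
Step 20. [r2c5∈{3}] r2c5 has the single candidate 3, so r2c5=3.
Step 21. [r3c2∈{1}] nothing but 1 survives at r3c2, so r3c2=1.

Answer: 5 4 3 6 1 2 / 1 2 6 4 3 5 / 3 1 5 2 6 4 / 4 6 2 3 5 1 / 6 5 4 1 2 3 / 2 3 1 5 4 6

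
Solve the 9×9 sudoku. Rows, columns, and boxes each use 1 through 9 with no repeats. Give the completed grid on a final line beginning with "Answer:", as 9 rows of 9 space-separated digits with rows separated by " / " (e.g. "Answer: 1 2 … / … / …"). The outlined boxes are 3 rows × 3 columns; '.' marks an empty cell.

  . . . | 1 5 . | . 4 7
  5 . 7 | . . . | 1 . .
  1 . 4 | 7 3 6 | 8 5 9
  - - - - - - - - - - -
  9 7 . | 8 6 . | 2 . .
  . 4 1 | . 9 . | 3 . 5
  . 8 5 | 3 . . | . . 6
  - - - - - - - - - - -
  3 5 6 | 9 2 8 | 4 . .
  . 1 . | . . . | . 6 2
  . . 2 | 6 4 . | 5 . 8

Step 1. [r4c8∈{1}] nothing but 1 survives at r4c8 ⇒ r4c8=1.
Step 2. [r2c2∈{2,3,6,9}] 6 has one home in row 2: r2c2 ⇒ r2c2=6.
Step 3. [r6c6∈{1,2,4,7}] across row 6, 4 lands solely at r6c6 ⇒ r6c6=4.
Step 4. [r8c5∈{7}] r8c5 has the single candidate 7 ⇒ r8c5=7.
Step 5. [r9c8∈{3,7,9}] in box 9, 3 fits only at r9c8 ⇒ r9c8=3.
Step 6. [r5c4∈{2}] r5c4 is down to just 2. So r5c4=2.
Step 7. [r1c2∈{2,3,9}] in col 2, 3 fits only at r1c2. So r1c2=3.
Step 8. [r6c7∈{7,9}] across col 7, 7 lands solely at r6c7, so r6c7=7.
Step 9. [r1c3∈{8,9}] box 1 places 9 nowhere but r1c3. So r1c3=9.
Step 10. [r1c6∈{2}] only 2 remains possible at r1c6 ⇒ r1c6=2.
Step 11. [r1c1∈{8}] r1c1 has the single candidate 8. So r1c1=8.
Step 12. [r4c6∈{5}] r4c6 is down to just 5. So r4c6=5.
Step 13. [r6c1∈{2}] r6c1 has the single candidate 2. So r6c1=2.
Step 14. [r8c4∈{5}] nothing but 5 survives at r8c4, so r8c4=5.
Step 15. [r2c9∈{3}] nothing but 3 survives at r2c9, so r2c9=3.
Step 16. [r9c1∈{7}] r9c1 has the single candidate 7 ⇒ r9c1=7.
Step 17. [r5c1∈{6}] only 6 remains possible at r5c1, so r5c1=6.
Step 18. [r8c3∈{8}] r8c3 is down to just 8, so r8c3=8.
Step 19. [r8c7∈{9}] r8c7 has the single candidate 9 ⇒ r8c7=9.
Step 20. [r2c6∈{9}] only 9 remains possible at r2c6 ⇒ r2c6=9.
Step 21. [r8c1∈{4}] r8c1's peers cover all but 4 ⇒ r8c1=4.
Step 22. [r2c4∈{4}] only 4 remains possible at r2c4, so r2c4=4.
Step 23. [r3c2∈{2}] only 2 remains possible at r3c2 ⇒ r3c2=2.
Step 24. [r9c6∈{1}] only 1 remains possible at r9c6, so r9c6=1.
Step 25. [r6c5∈{1}] r6c5 is down to just 1 ⇒ r6c5=1.
Step 26. [r2c5∈{8}] nothing but 8 survives at r2c5 ⇒ r2c5=8.
Step 27. [r7c9∈{1}] r7c9 is down to just 1 ⇒ r7c9=1.
Step 28. [r9c2∈{9}] r9c2's peers cover all but 9 ⇒ r9c2=9.
Step 29. [r1c7∈{6}] r1c7's peers cover all but 6. So r1c7=6.
Step 30. [r7c8∈{7}] r7c8 is down to just 7 ⇒ r7c8=7.
Step 31. [r5c6∈{7}] r5c6 has the single candidate 7. So r5c6=7.
Step 32. [r8c6∈{3}] r8c6 has the single candidate 3. So r8c6=3.
Step 33. [r2c8∈{2}] r2c8 has the single candidate 2. So r2c8=2.
Step 34. [r5c8∈{8}] only 8 remains possible at r5c8, so r5c8=8.
Step 35. [r4c9∈{4}] r4c9 is down to just 4 ⇒ r4c9=4.
Step 36. [r6c8∈{9}] r6c8 is down to just 9. So r6c8=9.
Step 37. [r4c3∈{3}] r4c3 is down to just 3, so r4c3=3.

Answer: 8 3 9 1 5 2 6 4 7 / 5 6 7 4 8 9 1 2 3 / 1 2 4 7 3 6 8 5 9 / 9 7 3 8 6 5 2 1 4 / 6 4 1 2 9 7 3 8 5 / 2 8 5 3 1 4 7 9 6 / 3 5 6 9 2 8 4 7 1 / 4 1 8 5 7 3 9 6 2 / 7 9 2 6 4 1 5 3 8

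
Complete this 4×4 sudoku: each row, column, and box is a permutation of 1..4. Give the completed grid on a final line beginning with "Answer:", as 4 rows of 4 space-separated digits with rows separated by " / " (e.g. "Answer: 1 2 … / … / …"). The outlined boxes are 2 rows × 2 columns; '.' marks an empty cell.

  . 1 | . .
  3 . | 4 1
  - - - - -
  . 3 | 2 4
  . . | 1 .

Step 1. [r4c2∈{2,4}] 4 has one home in col 2: r4c2 ⇒ r4c2=4.
Step 2. [r1c4∈{2,3}] 2 has one home in col 4: r1c4. So r1c4=2.
Step 3. [r4c4∈{3}] r4c4 is down to just 3 ⇒ r4c4=3.
Step 4. [r4c1∈{2}] nothing but 2 survives at r4c1. So r4c1=2.
Step 5. [r1c1∈{4}] nothing but 4 survives at r1c1. So r1c1=4.
Step 6. [r1c3∈{3}] only 3 remains possible at r1c3 ⇒ r1c3=3.
Step 7. [r2c2∈{2}] nothing but 2 survives at r2c2, so r2c2=2.
Step 8. [r3c1∈{1}] nothing but 1 survives at r3c1, so r3c1=1.

Answer: 4 1 3 2 / 3 2 4 1 / 1 3 2 4 / 2 4 1 3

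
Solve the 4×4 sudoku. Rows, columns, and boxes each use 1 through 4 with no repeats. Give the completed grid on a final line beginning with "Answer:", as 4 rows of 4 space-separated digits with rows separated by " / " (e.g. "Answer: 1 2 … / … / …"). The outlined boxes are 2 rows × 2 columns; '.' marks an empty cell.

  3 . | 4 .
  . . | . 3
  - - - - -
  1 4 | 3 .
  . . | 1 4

Step 1. [r2c3∈{2}] only 2 remains possible at r2c3. So r2c3=2.
Step 2. [r1c2∈{1,2}] 2 has one home in row 1: r1c2 ⇒ r1c2=2.
Step 3. [r3c4∈{2}] nothing but 2 survives at r3c4, so r3c4=2.
Step 4. [r2c2∈{1}] r2c2 is down to just 1. So r2c2=1.
Step 5. [r2c1∈{4}] r2c1 has the single candidate 4. So r2c1=4.
Step 6. [r4c1∈{2}] r4c1 is down to just 2 ⇒ r4c1=2.
Step 7. [r1c4∈{1}] r1c4 is down to just 1, so r1c4=1.
Step 8. [r4c2∈{3}] r4c2 has the single candidate 3 ⇒ r4c2=3.

Answer: 3 2 4 1 / 4 1 2 3 / 1 4 3 2 / 2 3 1 4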